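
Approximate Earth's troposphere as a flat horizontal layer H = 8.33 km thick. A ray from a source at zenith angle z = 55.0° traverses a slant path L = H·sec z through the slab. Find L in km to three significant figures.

14.5 km

sec z = 1/cos 55.0° = 1.7434.
L = 8.33 × 1.7434 = 14.523 km.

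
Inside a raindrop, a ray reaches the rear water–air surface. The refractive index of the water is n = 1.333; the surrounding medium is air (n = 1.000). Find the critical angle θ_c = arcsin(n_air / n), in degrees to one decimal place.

sin θ_c = n_air / n = 1.000 / 1.333 = 0.7502.
θ_c = arcsin(0.7502) = 48.61°.

48.6°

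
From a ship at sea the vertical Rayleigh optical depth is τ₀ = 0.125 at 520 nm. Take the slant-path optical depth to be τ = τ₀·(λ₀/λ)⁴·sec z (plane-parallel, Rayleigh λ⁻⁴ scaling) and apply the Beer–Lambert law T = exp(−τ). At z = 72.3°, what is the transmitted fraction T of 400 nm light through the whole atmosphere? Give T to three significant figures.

sec 72.3° = 3.2891.
τ = 0.125 × (520/400)⁴ × 3.2891 = 0.125 × 2.8561 × 3.2891 = 1.1743.
T = exp(−1.1743) = 0.3090.

0.309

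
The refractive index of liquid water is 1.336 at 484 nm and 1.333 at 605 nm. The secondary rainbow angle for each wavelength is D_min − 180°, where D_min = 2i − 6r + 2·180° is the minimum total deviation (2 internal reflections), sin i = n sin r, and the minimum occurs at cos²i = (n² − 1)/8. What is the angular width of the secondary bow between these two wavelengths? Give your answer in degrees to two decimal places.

At 484 nm (n = 1.336): cos²i = 0.09811 → i = 71.746°, r = 45.303°, D_min = 231.674°, rainbow angle = 51.674°.
At 605 nm (n = 1.333): cos²i = 0.09711 → i = 71.843°, r = 45.466°, D_min = 230.891°, rainbow angle = 50.891°.
Angular width = |51.674° − 50.891°| = 0.783°.

0.78°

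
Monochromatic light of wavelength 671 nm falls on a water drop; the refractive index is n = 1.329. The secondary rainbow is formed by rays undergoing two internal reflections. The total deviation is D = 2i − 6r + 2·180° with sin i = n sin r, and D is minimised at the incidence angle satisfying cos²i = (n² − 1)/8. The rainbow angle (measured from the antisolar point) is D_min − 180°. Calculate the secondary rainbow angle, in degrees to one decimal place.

49.8°

cos²i = (1.76624 − 1)/8 = 0.09578; i = arccos(0.30948) = 71.972°.
sin r = sin 71.972°/1.329 = 0.71550; r = 45.685°.
D_min = 2·71.972° − 6·45.685° + 360° = 229.837°.
Rainbow angle = D_min − 180° = 49.837°.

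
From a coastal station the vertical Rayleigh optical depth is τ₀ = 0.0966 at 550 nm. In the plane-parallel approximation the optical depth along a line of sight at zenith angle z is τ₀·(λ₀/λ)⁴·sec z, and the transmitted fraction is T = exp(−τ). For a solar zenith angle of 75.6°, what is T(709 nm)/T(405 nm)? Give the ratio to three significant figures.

Airmass: sec 75.6° = 4.0211.
τ(709 nm) = 0.0966 × (550/709)⁴ × 4.0211 = 0.0966 × 0.3621 × 4.0211 = 0.1407.
τ(405 nm) = 0.0966 × (550/405)⁴ × 4.0211 = 0.0966 × 3.4012 × 4.0211 = 1.3211.
T(709)/T(405) = exp(τ_B − τ_A) = exp(1.1805) = 3.2559.

3.26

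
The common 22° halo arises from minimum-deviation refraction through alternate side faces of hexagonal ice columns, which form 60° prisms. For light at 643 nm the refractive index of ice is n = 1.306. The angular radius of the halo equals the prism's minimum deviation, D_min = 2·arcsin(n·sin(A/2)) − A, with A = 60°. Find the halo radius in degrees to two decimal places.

21.54°

n·sin(A/2) = 1.306 × sin 30° = 1.306 × 0.5000 = 0.6530.
D_min = 2·arcsin(0.6530) − 60° = 2 × 40.768° − 60° = 21.536°.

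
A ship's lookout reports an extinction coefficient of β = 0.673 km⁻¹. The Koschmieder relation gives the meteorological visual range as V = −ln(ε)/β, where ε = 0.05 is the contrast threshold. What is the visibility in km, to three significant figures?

V = −ln(0.05) / 0.673 = 2.996 / 0.673 = 4.4513 km.

4.45 km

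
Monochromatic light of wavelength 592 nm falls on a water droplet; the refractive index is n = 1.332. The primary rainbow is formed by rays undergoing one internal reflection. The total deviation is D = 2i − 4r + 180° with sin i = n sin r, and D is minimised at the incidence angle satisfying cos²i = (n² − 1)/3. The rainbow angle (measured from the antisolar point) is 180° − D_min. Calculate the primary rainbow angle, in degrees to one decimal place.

cos²i = (1.77422 − 1)/3 = 0.25807; i = arccos(0.50801) = 59.469°.
sin r = sin 59.469°/1.332 = 0.64666; r = 40.290°.
D_min = 2·59.469° − 4·40.290° + 180° = 137.776°.
Rainbow angle = 180° − D_min = 42.224°.

42.2°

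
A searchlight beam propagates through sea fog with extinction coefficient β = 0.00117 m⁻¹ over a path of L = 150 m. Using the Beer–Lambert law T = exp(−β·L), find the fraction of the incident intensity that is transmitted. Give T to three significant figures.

0.839

τ = β·L = 0.00117 × 150 = 0.1755.
T = exp(−0.1755) = 0.8390.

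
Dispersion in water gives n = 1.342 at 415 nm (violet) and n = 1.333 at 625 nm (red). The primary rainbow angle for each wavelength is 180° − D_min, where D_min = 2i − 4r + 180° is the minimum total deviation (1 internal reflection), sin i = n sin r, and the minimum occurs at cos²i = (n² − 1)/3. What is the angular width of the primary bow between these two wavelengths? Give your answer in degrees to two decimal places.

1.29°

At 415 nm (n = 1.342): cos²i = 0.26699 → i = 58.888°, r = 39.641°, D_min = 139.213°, rainbow angle = 40.787°.
At 625 nm (n = 1.333): cos²i = 0.25896 → i = 59.410°, r = 40.225°, D_min = 137.922°, rainbow angle = 42.078°.
Angular width = |40.787° − 42.078°| = 1.291°.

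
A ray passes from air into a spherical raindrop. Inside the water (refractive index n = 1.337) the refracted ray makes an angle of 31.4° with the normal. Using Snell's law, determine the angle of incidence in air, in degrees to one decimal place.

44.2°

Snell: sin θ_i = n · sin θ_r = 1.337 × sin 31.4° = 1.337 × 0.5210 = 0.6966.
θ_i = arcsin(0.6966) = 44.15°.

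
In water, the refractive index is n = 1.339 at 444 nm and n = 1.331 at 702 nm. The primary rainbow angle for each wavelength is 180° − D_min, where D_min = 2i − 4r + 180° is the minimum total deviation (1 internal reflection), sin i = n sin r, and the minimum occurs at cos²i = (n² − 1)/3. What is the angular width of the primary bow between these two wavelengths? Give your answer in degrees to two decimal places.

At 444 nm (n = 1.339): cos²i = 0.26431 → i = 59.062°, r = 39.834°, D_min = 138.786°, rainbow angle = 41.214°.
At 702 nm (n = 1.331): cos²i = 0.25719 → i = 59.527°, r = 40.356°, D_min = 137.630°, rainbow angle = 42.370°.
Angular width = |41.214° − 42.370°| = 1.156°.

1.16°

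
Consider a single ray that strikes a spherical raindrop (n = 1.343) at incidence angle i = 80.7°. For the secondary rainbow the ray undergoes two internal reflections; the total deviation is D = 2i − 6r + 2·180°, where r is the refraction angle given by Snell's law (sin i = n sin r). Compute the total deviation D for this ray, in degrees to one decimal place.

sin r = sin 80.7° / 1.343 = 0.9869/1.343 = 0.7348; r = 47.29°.
D = 2·80.7° − 6·47.29° + 2·180° = 161.40° − 283.75° + 360° = 237.65°.

237.7°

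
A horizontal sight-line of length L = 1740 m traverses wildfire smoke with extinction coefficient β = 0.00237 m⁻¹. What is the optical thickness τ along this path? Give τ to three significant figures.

τ = β·L = 0.00237 × 1740 = 4.1238.

4.12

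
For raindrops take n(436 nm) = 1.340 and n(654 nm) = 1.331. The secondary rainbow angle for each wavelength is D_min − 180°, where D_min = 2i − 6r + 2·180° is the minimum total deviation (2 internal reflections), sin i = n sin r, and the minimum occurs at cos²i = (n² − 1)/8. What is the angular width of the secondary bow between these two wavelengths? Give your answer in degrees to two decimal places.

At 436 nm (n = 1.340): cos²i = 0.09945 → i = 71.618°, r = 45.088°, D_min = 232.709°, rainbow angle = 52.709°.
At 654 nm (n = 1.331): cos²i = 0.09645 → i = 71.907°, r = 45.575°, D_min = 230.365°, rainbow angle = 50.365°.
Angular width = |52.709° − 50.365°| = 2.344°.

2.34°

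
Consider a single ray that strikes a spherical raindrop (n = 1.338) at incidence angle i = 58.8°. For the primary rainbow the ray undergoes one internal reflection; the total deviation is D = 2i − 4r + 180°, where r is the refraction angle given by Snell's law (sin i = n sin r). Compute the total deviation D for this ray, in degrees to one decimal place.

sin r = sin 58.8° / 1.338 = 0.8554/1.338 = 0.6393; r = 39.74°.
D = 2·58.8° − 4·39.74° + 180° = 117.60° − 158.95° + 180° = 138.65°.

138.6°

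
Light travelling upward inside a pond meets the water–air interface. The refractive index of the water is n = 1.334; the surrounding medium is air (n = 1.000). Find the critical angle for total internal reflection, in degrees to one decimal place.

sin θ_c = n_air / n = 1.000 / 1.334 = 0.7496.
θ_c = arcsin(0.7496) = 48.56°.

48.6°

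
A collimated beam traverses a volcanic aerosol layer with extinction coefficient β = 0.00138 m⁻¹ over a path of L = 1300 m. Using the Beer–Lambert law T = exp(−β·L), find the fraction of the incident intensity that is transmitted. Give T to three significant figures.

0.166

τ = β·L = 0.00138 × 1300 = 1.7940.
T = exp(−1.7940) = 0.1663.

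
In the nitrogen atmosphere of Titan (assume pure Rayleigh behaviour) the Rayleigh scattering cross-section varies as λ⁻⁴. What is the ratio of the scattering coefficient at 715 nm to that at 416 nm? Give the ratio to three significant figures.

0.115

Rayleigh scattering ∝ λ⁻⁴, so the ratio of coefficients is the inverse fourth power of the wavelength ratio.
σ(715)/σ(416) = (416/715)⁴ = (0.5818)⁴ = 0.1146.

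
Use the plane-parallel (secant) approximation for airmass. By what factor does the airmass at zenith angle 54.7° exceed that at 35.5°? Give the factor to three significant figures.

1.41

X(54.7°)/X(35.5°) = sec 54.7° / sec 35.5° = cos 35.5° / cos 54.7° = 0.8141/0.5779 = 1.4089.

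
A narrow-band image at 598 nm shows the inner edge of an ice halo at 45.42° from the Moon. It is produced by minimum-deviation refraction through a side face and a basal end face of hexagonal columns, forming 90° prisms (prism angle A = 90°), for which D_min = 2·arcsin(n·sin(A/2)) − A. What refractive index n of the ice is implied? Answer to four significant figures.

1.309

Rearranging: n = sin((D_min + A)/2) / sin(A/2).
(D_min + A)/2 = (45.42° + 90°)/2 = 67.710°.
n = sin 67.710° / sin 45° = 0.9253 / 0.7071 = 1.3085.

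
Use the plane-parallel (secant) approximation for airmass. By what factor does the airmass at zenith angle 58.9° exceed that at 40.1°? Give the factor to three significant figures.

X(58.9°)/X(40.1°) = sec 58.9° / sec 40.1° = cos 40.1° / cos 58.9° = 0.7649/0.5165 = 1.4809.

1.48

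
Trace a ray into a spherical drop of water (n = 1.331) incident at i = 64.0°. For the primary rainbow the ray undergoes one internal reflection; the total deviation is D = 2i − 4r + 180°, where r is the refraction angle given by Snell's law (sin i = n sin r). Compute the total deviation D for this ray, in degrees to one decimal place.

sin r = sin 64.0° / 1.331 = 0.8988/1.331 = 0.6753; r = 42.48°.
D = 2·64.0° − 4·42.48° + 180° = 128.00° − 169.90° + 180° = 138.10°.

138.1°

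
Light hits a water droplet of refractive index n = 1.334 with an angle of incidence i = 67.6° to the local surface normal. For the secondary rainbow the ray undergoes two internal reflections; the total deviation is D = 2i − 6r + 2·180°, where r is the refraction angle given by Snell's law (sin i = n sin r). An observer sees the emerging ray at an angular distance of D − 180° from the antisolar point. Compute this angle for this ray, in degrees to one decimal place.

52.0°

sin r = sin 67.6° / 1.334 = 0.9245/1.334 = 0.6931; r = 43.87°.
D = 2·67.6° − 6·43.87° + 2·180° = 135.20° − 263.24° + 360° = 231.96°.
Angle from antisolar point = D − 180° = 51.96°.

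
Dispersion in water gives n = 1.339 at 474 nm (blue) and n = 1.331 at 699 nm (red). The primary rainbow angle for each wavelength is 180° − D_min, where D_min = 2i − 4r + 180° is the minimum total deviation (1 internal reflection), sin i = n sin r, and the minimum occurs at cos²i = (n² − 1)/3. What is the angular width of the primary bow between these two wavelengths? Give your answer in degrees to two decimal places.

At 474 nm (n = 1.339): cos²i = 0.26431 → i = 59.062°, r = 39.834°, D_min = 138.786°, rainbow angle = 41.214°.
At 699 nm (n = 1.331): cos²i = 0.25719 → i = 59.527°, r = 40.356°, D_min = 137.630°, rainbow angle = 42.370°.
Angular width = |41.214° − 42.370°| = 1.156°.

1.16°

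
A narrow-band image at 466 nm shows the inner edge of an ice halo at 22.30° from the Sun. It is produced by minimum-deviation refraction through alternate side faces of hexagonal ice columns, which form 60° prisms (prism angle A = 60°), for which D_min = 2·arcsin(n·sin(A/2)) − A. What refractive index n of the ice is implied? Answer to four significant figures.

1.316

Rearranging: n = sin((D_min + A)/2) / sin(A/2).
(D_min + A)/2 = (22.30° + 60°)/2 = 41.150°.
n = sin 41.150° / sin 30° = 0.6580 / 0.5000 = 1.3161.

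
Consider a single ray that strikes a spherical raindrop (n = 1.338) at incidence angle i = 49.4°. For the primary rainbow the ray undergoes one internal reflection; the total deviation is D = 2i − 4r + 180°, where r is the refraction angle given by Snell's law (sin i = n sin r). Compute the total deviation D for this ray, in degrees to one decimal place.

140.5°

sin r = sin 49.4° / 1.338 = 0.7593/1.338 = 0.5675; r = 34.57°.
D = 2·49.4° − 4·34.57° + 180° = 98.80° − 138.30° + 180° = 140.50°.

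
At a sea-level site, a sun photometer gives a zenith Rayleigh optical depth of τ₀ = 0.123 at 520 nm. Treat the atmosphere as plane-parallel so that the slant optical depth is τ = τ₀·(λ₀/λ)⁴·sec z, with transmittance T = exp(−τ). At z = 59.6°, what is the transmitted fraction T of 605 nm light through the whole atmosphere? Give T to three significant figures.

0.876

sec 59.6° = 1.9762.
τ = 0.123 × (520/605)⁴ × 1.9762 = 0.123 × 0.5457 × 1.9762 = 0.1327.
T = exp(−0.1327) = 0.8758.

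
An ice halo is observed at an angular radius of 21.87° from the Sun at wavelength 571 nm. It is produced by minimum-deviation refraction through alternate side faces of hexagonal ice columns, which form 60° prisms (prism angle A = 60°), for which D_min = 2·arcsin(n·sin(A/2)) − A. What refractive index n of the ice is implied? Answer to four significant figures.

1.310

Rearranging: n = sin((D_min + A)/2) / sin(A/2).
(D_min + A)/2 = (21.87° + 60°)/2 = 40.935°.
n = sin 40.935° / sin 30° = 0.6552 / 0.5000 = 1.3104.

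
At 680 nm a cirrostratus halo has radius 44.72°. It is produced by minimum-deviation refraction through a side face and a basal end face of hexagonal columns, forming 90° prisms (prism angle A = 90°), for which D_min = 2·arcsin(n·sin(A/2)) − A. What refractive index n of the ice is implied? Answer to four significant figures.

Rearranging: n = sin((D_min + A)/2) / sin(A/2).
(D_min + A)/2 = (44.72° + 90°)/2 = 67.360°.
n = sin 67.360° / sin 45° = 0.9229 / 0.7071 = 1.3052.

1.305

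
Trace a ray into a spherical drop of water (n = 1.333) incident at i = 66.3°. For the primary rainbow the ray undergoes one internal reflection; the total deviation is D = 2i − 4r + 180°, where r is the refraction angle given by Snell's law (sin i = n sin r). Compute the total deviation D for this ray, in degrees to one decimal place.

sin r = sin 66.3° / 1.333 = 0.9157/1.333 = 0.6869; r = 43.39°.
D = 2·66.3° − 4·43.39° + 180° = 132.60° − 173.55° + 180° = 139.05°.

139.1°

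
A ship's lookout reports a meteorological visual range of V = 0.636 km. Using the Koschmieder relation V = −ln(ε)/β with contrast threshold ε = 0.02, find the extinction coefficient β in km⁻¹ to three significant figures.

β = −ln(0.02) / V = 3.912 / 0.636 = 6.1510 km⁻¹.

6.15 km⁻¹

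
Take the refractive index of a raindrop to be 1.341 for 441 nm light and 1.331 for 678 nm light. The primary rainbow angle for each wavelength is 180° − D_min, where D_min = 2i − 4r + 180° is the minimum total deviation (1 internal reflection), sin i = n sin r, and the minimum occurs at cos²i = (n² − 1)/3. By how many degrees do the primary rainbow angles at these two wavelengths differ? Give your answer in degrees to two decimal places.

1.44°

At 441 nm (n = 1.341): cos²i = 0.26609 → i = 58.946°, r = 39.705°, D_min = 139.071°, rainbow angle = 40.929°.
At 678 nm (n = 1.331): cos²i = 0.25719 → i = 59.527°, r = 40.356°, D_min = 137.630°, rainbow angle = 42.370°.
Angular width = |40.929° − 42.370°| = 1.441°.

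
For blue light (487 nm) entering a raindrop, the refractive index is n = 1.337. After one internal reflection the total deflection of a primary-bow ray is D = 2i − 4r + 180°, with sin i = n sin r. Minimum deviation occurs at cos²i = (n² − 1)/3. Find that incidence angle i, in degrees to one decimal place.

59.2°

cos²i = (1.337² − 1)/3 = (1.78757 − 1)/3 = 0.26252.
cos i = 0.51237, so i = 59.178°.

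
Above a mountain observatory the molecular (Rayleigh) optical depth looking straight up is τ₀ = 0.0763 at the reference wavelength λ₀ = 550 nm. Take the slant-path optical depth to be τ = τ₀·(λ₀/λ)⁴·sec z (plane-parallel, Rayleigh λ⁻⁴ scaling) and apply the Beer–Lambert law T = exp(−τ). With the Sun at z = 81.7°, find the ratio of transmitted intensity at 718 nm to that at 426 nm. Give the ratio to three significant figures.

3.62

Airmass: sec 81.7° = 6.9273.
τ(718 nm) = 0.0763 × (550/718)⁴ × 6.9273 = 0.0763 × 0.3443 × 6.9273 = 0.1820.
τ(426 nm) = 0.0763 × (550/426)⁴ × 6.9273 = 0.0763 × 2.7785 × 6.9273 = 1.4686.
T(718)/T(426) = exp(τ_B − τ_A) = exp(1.2866) = 3.6205.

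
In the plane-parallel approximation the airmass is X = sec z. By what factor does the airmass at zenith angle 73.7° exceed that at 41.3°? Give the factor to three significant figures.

X(73.7°)/X(41.3°) = sec 73.7° / sec 41.3° = cos 41.3° / cos 73.7° = 0.7513/0.2807 = 2.6767.

2.68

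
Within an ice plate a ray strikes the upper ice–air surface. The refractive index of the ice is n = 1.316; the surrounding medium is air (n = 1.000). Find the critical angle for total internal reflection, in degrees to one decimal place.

sin θ_c = n_air / n = 1.000 / 1.316 = 0.7599.
θ_c = arcsin(0.7599) = 49.45°.

49.5°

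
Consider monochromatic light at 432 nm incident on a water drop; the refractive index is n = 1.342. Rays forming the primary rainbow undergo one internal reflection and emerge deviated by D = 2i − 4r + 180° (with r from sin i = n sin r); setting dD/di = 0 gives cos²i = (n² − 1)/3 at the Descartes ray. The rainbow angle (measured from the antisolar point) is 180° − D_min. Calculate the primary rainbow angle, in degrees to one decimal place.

40.8°

cos²i = (1.80096 − 1)/3 = 0.26699; i = arccos(0.51671) = 58.888°.
sin r = sin 58.888°/1.342 = 0.63797; r = 39.641°.
D_min = 2·58.888° − 4·39.641° + 180° = 139.213°.
Rainbow angle = 180° − D_min = 40.787°.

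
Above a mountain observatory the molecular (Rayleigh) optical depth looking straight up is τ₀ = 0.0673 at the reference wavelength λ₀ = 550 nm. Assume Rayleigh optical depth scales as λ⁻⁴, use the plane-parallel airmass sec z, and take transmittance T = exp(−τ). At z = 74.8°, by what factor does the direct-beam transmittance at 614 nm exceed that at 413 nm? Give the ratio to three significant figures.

1.90

Airmass: sec 74.8° = 3.8140.
τ(614 nm) = 0.0673 × (550/614)⁴ × 3.8140 = 0.0673 × 0.6438 × 3.8140 = 0.1653.
τ(413 nm) = 0.0673 × (550/413)⁴ × 3.8140 = 0.0673 × 3.1452 × 3.8140 = 0.8073.
T(614)/T(413) = exp(τ_B − τ_A) = exp(0.6421) = 1.9004.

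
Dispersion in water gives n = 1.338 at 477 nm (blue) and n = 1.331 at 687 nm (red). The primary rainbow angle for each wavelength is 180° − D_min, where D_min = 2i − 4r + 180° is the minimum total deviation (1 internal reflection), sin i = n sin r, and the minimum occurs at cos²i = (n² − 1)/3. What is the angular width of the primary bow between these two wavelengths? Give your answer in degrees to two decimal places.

1.01°

At 477 nm (n = 1.338): cos²i = 0.26341 → i = 59.120°, r = 39.899°, D_min = 138.643°, rainbow angle = 41.357°.
At 687 nm (n = 1.331): cos²i = 0.25719 → i = 59.527°, r = 40.356°, D_min = 137.630°, rainbow angle = 42.370°.
Angular width = |41.357° − 42.370°| = 1.013°.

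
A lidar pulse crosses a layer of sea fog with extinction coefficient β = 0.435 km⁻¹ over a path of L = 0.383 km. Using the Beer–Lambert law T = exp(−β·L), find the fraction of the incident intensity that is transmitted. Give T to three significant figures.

0.847

τ = β·L = 0.435 × 0.383 = 0.1666.
T = exp(−0.1666) = 0.8465.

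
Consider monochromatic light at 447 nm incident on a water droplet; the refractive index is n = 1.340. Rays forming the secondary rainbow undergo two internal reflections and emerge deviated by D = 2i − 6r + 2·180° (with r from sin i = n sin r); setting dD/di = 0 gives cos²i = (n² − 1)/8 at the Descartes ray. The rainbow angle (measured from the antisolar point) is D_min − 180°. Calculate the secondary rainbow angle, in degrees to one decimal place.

cos²i = (1.79560 − 1)/8 = 0.09945; i = arccos(0.31536) = 71.618°.
sin r = sin 71.618°/1.340 = 0.70819; r = 45.088°.
D_min = 2·71.618° − 6·45.088° + 360° = 232.709°.
Rainbow angle = D_min − 180° = 52.709°.

52.7°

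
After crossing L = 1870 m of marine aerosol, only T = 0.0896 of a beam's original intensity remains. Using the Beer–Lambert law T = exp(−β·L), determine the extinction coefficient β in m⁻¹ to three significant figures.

Beer–Lambert: T = exp(−βL) ⇒ β = −ln(T)/L = −ln(0.0896)/1870 = 2.4124/1870 = 0.00129 m⁻¹.

0.00129 m⁻¹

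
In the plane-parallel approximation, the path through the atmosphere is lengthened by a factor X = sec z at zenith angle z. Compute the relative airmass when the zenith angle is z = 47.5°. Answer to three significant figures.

1.48

X = sec z = 1/cos 47.5° = 1/0.6756 = 1.4802.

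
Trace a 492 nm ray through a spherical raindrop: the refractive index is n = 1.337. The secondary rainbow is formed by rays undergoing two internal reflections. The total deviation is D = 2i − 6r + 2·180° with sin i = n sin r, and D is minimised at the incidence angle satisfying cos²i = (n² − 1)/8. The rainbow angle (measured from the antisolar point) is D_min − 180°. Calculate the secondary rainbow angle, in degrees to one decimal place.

51.9°

cos²i = (1.78757 − 1)/8 = 0.09845; i = arccos(0.31376) = 71.714°.
sin r = sin 71.714°/1.337 = 0.71017; r = 45.249°.
D_min = 2·71.714° − 6·45.249° + 360° = 231.934°.
Rainbow angle = D_min − 180° = 51.934°.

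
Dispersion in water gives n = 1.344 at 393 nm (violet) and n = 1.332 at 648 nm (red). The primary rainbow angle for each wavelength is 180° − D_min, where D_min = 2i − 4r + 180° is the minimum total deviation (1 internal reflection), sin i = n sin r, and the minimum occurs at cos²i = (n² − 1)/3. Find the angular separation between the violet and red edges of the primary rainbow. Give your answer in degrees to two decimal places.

At 393 nm (n = 1.344): cos²i = 0.26878 → i = 58.772°, r = 39.512°, D_min = 139.495°, rainbow angle = 40.505°.
At 648 nm (n = 1.332): cos²i = 0.25807 → i = 59.469°, r = 40.290°, D_min = 137.776°, rainbow angle = 42.224°.
Angular width = |40.505° − 42.224°| = 1.719°.

1.72°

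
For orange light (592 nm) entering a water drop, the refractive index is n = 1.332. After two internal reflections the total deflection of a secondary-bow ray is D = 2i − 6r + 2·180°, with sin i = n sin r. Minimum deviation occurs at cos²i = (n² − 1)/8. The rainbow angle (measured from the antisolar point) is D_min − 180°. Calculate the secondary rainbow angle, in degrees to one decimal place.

50.6°

cos²i = (1.77422 − 1)/8 = 0.09678; i = arccos(0.31109) = 71.875°.
sin r = sin 71.875°/1.332 = 0.71350; r = 45.520°.
D_min = 2·71.875° − 6·45.520° + 360° = 230.628°.
Rainbow angle = D_min − 180° = 50.628°.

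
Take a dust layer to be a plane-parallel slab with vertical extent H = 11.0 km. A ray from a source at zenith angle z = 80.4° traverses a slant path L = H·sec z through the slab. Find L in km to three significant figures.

sec z = 1/cos 80.4° = 5.9963.
L = 11.0 × 5.9963 = 65.960 km.

66.0 km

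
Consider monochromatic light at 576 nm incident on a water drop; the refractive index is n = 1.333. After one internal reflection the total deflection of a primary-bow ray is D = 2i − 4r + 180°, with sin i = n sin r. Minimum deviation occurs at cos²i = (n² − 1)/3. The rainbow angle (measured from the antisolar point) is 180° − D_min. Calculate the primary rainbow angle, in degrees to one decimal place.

42.1°

cos²i = (1.77689 − 1)/3 = 0.25896; i = arccos(0.50888) = 59.410°.
sin r = sin 59.410°/1.333 = 0.64579; r = 40.225°.
D_min = 2·59.410° − 4·40.225° + 180° = 137.922°.
Rainbow angle = 180° − D_min = 42.078°.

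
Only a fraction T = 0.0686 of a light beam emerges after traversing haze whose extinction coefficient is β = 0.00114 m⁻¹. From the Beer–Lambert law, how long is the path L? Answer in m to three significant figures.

Beer–Lambert: T = exp(−βL) ⇒ L = −ln(T)/β = −ln(0.0686)/0.00114 = 2.6795/0.00114 = 2350 m.

2350 m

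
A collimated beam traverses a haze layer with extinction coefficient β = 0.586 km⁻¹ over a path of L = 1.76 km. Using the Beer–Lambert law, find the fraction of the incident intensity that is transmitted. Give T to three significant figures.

τ = β·L = 0.586 × 1.76 = 1.0314.
T = exp(−1.0314) = 0.3565.

0.357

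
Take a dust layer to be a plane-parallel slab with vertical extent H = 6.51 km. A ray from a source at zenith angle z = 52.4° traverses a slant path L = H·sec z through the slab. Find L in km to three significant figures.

sec z = 1/cos 52.4° = 1.6390.
L = 6.51 × 1.6390 = 10.670 km.

10.7 km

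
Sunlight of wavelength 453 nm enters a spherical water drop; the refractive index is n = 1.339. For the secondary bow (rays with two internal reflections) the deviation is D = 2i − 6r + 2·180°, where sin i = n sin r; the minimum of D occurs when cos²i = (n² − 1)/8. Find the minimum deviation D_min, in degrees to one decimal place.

232.5°

cos²i = (1.79292 − 1)/8 = 0.09912; i = arccos(0.31483) = 71.650°.
sin r = sin 71.650°/1.339 = 0.70885; r = 45.141°.
D_min = 2·71.650° − 6·45.141° + 360° = 232.451°.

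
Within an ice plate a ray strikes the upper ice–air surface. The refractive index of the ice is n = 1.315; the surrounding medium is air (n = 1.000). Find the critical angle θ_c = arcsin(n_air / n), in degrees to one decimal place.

sin θ_c = n_air / n = 1.000 / 1.315 = 0.7605.
θ_c = arcsin(0.7605) = 49.50°.

49.5°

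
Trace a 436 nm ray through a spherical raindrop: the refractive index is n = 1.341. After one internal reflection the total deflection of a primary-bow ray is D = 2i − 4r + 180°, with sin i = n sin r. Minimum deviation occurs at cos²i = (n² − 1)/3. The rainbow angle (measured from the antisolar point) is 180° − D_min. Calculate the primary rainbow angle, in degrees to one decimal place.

40.9°

cos²i = (1.79828 − 1)/3 = 0.26609; i = arccos(0.51584) = 58.946°.
sin r = sin 58.946°/1.341 = 0.63884; r = 39.705°.
D_min = 2·58.946° − 4·39.705° + 180° = 139.071°.
Rainbow angle = 180° − D_min = 40.929°.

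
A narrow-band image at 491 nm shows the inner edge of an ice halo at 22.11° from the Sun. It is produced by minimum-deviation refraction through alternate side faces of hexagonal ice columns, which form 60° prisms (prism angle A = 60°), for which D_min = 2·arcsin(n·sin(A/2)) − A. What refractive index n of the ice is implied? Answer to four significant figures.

1.314

Rearranging: n = sin((D_min + A)/2) / sin(A/2).
(D_min + A)/2 = (22.11° + 60°)/2 = 41.055°.
n = sin 41.055° / sin 30° = 0.6568 / 0.5000 = 1.3136.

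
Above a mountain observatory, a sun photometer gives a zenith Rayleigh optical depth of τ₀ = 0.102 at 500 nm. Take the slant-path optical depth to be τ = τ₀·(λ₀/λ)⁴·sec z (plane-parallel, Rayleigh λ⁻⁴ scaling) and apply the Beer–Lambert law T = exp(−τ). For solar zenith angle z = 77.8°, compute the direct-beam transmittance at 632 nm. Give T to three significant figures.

0.828

sec 77.8° = 4.7321.
τ = 0.102 × (500/632)⁴ × 4.7321 = 0.102 × 0.3918 × 4.7321 = 0.1891.
T = exp(−0.1891) = 0.8277.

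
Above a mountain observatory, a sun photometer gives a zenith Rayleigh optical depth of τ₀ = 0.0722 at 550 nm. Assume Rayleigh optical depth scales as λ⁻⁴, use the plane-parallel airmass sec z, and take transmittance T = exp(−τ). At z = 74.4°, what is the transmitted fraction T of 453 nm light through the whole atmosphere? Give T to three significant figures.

sec 74.4° = 3.7186.
τ = 0.0722 × (550/453)⁴ × 3.7186 = 0.0722 × 2.1730 × 3.7186 = 0.5834.
T = exp(−0.5834) = 0.5580.

0.558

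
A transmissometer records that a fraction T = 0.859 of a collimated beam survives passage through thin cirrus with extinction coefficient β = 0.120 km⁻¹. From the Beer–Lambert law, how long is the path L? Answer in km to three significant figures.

1.27 km

Beer–Lambert: T = exp(−βL) ⇒ L = −ln(T)/β = −ln(0.859)/0.120 = 0.1520/0.120 = 1.267 km.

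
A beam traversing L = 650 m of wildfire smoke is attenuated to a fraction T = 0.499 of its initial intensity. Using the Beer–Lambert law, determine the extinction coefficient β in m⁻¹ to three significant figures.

Beer–Lambert: T = exp(−βL) ⇒ β = −ln(T)/L = −ln(0.499)/650 = 0.6951/650 = 0.001069 m⁻¹.

0.00107 m⁻¹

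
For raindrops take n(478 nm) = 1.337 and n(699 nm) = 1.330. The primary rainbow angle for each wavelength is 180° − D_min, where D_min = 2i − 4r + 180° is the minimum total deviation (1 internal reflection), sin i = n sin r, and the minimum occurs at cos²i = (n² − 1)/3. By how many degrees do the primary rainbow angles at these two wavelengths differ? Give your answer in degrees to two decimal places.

At 478 nm (n = 1.337): cos²i = 0.26252 → i = 59.178°, r = 39.964°, D_min = 138.500°, rainbow angle = 41.500°.
At 699 nm (n = 1.330): cos²i = 0.25630 → i = 59.585°, r = 40.422°, D_min = 137.484°, rainbow angle = 42.516°.
Angular width = |41.500° − 42.516°| = 1.016°.

1.02°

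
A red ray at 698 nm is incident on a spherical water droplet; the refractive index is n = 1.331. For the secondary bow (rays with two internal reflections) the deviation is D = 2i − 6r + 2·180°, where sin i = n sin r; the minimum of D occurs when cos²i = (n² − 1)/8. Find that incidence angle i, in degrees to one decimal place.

71.9°

cos²i = (1.331² − 1)/8 = (1.77156 − 1)/8 = 0.09645.
cos i = 0.31056, so i = 71.907°.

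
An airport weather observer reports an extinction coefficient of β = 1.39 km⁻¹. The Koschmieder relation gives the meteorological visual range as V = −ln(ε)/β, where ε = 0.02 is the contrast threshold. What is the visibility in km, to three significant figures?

2.81 km

V = −ln(0.02) / 1.39 = 3.912 / 1.39 = 2.8144 km.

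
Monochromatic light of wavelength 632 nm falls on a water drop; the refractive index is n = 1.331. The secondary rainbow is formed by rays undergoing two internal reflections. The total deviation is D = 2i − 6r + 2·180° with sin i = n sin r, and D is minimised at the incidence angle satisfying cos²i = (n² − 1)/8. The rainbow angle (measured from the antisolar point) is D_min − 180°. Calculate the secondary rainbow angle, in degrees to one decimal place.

cos²i = (1.77156 − 1)/8 = 0.09645; i = arccos(0.31056) = 71.907°.
sin r = sin 71.907°/1.331 = 0.71417; r = 45.575°.
D_min = 2·71.907° − 6·45.575° + 360° = 230.365°.
Rainbow angle = D_min − 180° = 50.365°.

50.4°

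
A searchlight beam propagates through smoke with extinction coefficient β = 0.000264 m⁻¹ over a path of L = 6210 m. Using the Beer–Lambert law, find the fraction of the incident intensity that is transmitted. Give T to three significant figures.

τ = β·L = 0.000264 × 6210 = 1.6394.
T = exp(−1.6394) = 0.1941.

0.194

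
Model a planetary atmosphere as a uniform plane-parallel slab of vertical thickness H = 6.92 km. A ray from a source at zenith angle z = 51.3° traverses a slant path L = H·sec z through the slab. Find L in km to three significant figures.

sec z = 1/cos 51.3° = 1.5994.
L = 6.92 × 1.5994 = 11.068 km.

11.1 km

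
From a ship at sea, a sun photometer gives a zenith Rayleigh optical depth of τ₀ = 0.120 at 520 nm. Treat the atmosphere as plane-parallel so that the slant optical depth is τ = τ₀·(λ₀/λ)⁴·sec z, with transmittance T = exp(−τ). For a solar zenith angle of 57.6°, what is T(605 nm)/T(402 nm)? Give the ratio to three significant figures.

Airmass: sec 57.6° = 1.8663.
τ(605 nm) = 0.120 × (520/605)⁴ × 1.8663 = 0.120 × 0.5457 × 1.8663 = 0.1222.
τ(402 nm) = 0.120 × (520/402)⁴ × 1.8663 = 0.120 × 2.7997 × 1.8663 = 0.6270.
T(605)/T(402) = exp(τ_B − τ_A) = exp(0.5048) = 1.6566.

1.66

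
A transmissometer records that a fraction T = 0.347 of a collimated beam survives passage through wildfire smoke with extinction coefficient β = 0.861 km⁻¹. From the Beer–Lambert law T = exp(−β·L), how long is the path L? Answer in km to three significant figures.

1.23 km

Beer–Lambert: T = exp(−βL) ⇒ L = −ln(T)/β = −ln(0.347)/0.861 = 1.0584/0.861 = 1.229 km.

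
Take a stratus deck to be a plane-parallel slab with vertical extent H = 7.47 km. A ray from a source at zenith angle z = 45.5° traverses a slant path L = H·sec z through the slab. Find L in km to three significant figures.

10.7 km

sec z = 1/cos 45.5° = 1.4267.
L = 7.47 × 1.4267 = 10.658 km.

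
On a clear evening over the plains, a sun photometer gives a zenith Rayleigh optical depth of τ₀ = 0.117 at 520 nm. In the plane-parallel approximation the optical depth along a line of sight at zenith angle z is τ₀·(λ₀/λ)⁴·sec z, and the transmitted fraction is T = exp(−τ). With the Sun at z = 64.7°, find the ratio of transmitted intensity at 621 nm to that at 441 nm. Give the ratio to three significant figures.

1.48

Airmass: sec 64.7° = 2.3400.
τ(621 nm) = 0.117 × (520/621)⁴ × 2.3400 = 0.117 × 0.4916 × 2.3400 = 0.1346.
τ(441 nm) = 0.117 × (520/441)⁴ × 2.3400 = 0.117 × 1.9331 × 2.3400 = 0.5292.
T(621)/T(441) = exp(τ_B − τ_A) = exp(0.3946) = 1.4839.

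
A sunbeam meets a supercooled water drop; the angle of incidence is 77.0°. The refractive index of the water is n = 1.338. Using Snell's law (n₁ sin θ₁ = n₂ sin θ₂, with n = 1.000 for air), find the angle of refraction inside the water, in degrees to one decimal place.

46.7°

Snell: sin θ_r = sin θ_i / n = sin 77.0° / 1.338 = 0.9744 / 1.338 = 0.7282.
θ_r = arcsin(0.7282) = 46.74°.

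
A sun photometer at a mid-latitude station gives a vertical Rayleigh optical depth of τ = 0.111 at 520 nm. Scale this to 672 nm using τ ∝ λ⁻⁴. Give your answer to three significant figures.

τ(672 nm) = τ(520 nm) × (520/672)⁴ = 0.111 × (0.7738)⁴ = 0.111 × 0.3585 = 0.0398.

0.0398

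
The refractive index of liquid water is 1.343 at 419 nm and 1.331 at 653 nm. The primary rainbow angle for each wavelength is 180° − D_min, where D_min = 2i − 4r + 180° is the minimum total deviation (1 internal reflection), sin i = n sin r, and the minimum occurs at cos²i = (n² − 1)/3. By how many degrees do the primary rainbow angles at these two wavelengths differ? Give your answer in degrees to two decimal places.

At 419 nm (n = 1.343): cos²i = 0.26788 → i = 58.830°, r = 39.577°, D_min = 139.354°, rainbow angle = 40.646°.
At 653 nm (n = 1.331): cos²i = 0.25719 → i = 59.527°, r = 40.356°, D_min = 137.630°, rainbow angle = 42.370°.
Angular width = |40.646° − 42.370°| = 1.724°.

1.72°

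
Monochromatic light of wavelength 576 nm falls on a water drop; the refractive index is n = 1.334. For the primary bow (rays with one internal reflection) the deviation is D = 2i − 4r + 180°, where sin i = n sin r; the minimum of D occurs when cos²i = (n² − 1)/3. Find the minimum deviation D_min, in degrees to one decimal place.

cos²i = (1.77956 − 1)/3 = 0.25985; i = arccos(0.50976) = 59.352°.
sin r = sin 59.352°/1.334 = 0.64492; r = 40.159°.
D_min = 2·59.352° − 4·40.159° + 180° = 138.067°.

138.1°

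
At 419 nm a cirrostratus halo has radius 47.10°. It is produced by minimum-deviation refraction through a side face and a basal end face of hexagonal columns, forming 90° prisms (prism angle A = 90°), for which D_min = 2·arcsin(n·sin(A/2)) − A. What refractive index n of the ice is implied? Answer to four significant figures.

Rearranging: n = sin((D_min + A)/2) / sin(A/2).
(D_min + A)/2 = (47.10° + 90°)/2 = 68.550°.
n = sin 68.550° / sin 45° = 0.9307 / 0.7071 = 1.3163.

1.316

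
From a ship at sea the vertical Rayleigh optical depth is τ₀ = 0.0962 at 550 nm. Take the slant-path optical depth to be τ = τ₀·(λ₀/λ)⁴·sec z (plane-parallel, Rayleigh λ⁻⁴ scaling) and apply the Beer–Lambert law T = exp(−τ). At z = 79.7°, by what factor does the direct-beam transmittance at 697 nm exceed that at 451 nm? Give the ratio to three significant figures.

Airmass: sec 79.7° = 5.5928.
τ(697 nm) = 0.0962 × (550/697)⁴ × 5.5928 = 0.0962 × 0.3877 × 5.5928 = 0.2086.
τ(451 nm) = 0.0962 × (550/451)⁴ × 5.5928 = 0.0962 × 2.2118 × 5.5928 = 1.1900.
T(697)/T(451) = exp(τ_B − τ_A) = exp(0.9814) = 2.6682.

2.67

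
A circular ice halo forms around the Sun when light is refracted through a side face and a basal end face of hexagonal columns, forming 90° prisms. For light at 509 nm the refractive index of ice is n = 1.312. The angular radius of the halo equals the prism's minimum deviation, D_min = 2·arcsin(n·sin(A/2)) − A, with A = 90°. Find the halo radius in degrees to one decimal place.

n·sin(A/2) = 1.312 × sin 45° = 1.312 × 0.7071 = 0.9277.
D_min = 2·arcsin(0.9277) − 90° = 2 × 68.083° − 90° = 46.166°.

46.2°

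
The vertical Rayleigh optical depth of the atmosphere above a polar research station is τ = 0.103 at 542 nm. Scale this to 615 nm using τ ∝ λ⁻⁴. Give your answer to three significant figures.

0.0621

τ(615 nm) = τ(542 nm) × (542/615)⁴ = 0.103 × (0.8813)⁴ = 0.103 × 0.6032 = 0.0621.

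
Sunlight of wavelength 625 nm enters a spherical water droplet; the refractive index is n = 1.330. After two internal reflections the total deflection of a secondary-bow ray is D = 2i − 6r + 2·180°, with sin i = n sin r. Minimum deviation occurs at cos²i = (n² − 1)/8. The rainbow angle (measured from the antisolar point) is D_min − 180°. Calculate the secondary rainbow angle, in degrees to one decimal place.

50.1°

cos²i = (1.76890 − 1)/8 = 0.09611; i = arccos(0.31002) = 71.940°.
sin r = sin 71.940°/1.330 = 0.71483; r = 45.630°.
D_min = 2·71.940° − 6·45.630° + 360° = 230.101°.
Rainbow angle = D_min − 180° = 50.101°.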